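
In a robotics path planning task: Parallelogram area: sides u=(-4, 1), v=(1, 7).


|u x v| = |(-4)*7 - 1*1|
= |(-28) - 1| = 29

29


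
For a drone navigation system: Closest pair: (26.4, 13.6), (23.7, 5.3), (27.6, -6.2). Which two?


d(P0,P1) = 8.7281, d(P0,P2) = 19.8363, d(P1,P2) = 12.1433
Closest: P0 and P1

Closest pair: (26.4, 13.6) and (23.7, 5.3), distance = 8.7281


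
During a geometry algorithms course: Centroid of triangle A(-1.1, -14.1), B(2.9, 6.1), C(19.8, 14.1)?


Centroid = ((x_A+x_B+x_C)/3, (y_A+y_B+y_C)/3)
= (((-1.1)+2.9+19.8)/3, ((-14.1)+6.1+14.1)/3)
= (7.2, 2.0333)

(7.2, 2.0333)


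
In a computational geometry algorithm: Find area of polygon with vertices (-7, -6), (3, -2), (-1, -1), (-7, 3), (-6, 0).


Shoelace sum: ((-7)*(-2) - 3*(-6)) + (3*(-1) - (-1)*(-2)) + ((-1)*3 - (-7)*(-1)) + ((-7)*0 - (-6)*3) + ((-6)*(-6) - (-7)*0)
= 71
Area = |71|/2 = 35.5

35.5


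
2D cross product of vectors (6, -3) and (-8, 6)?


u x v = u_x*v_y - u_y*v_x = 6*6 - (-3)*(-8)
= 36 - 24 = 12

12


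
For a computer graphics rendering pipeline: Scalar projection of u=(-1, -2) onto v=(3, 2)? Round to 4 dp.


u.v = -7, |v| = sqrt(13) = 3.6056
Scalar projection = u.v / |v| = -7 / sqrt(13) = -1.9415

-1.9415


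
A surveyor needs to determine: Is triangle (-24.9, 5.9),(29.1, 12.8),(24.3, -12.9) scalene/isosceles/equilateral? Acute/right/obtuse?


Side lengths squared: AB^2=2963.61, BC^2=683.53, CA^2=2774.08
Sorted: [683.53, 2774.08, 2963.61]
By sides: Scalene, By angles: Acute

Scalene, Acute


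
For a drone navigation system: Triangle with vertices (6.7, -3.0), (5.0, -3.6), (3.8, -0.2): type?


Side lengths squared: AB^2=3.25, BC^2=13, CA^2=16.25
Sorted: [3.25, 13, 16.25]
By sides: Scalene, By angles: Right

Scalene, Right


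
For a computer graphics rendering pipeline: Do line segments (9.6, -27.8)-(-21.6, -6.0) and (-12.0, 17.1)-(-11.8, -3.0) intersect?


Cross products: d1=425.18, d2=-197.58, d3=-930, d4=-307.24
d1*d2 < 0 and d3*d4 < 0? no

No, they don't intersect


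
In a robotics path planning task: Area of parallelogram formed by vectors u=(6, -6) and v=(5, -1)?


|u x v| = |6*(-1) - (-6)*5|
= |(-6) - (-30)| = 24

24


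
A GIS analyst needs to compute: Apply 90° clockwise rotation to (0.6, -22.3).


90° CW: (x,y) -> (y, -x)
(0.6,-22.3) -> (-22.3, -0.6)

(-22.3, -0.6)


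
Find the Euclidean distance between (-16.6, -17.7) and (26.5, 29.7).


dx=43.1, dy=47.4
d^2 = 43.1^2 + 47.4^2 = 4104.37
d = sqrt(4104.37) = 64.0654

64.0654


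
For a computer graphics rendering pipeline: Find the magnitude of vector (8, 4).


|u| = sqrt(8^2 + 4^2) = sqrt(80) = 8.9443

8.9443


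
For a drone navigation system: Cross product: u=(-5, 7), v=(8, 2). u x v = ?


u x v = u_x*v_y - u_y*v_x = (-5)*2 - 7*8
= (-10) - 56 = -66

-66


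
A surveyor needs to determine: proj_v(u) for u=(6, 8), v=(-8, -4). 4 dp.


u.v = -80, |v| = sqrt(80) = 8.9443
Scalar projection = u.v / |v| = -80 / sqrt(80) = -8.9443

-8.9443


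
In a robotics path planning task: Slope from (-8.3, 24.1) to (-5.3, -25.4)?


slope = (y2-y1)/(x2-x1) = ((-25.4)-24.1)/((-5.3)-(-8.3)) = (-49.5)/3 = -16.5

-16.5


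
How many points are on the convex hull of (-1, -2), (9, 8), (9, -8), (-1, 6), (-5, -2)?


Convex hull vertices (CCW): (-5, -2), (9, -8), (9, 8), (-1, 6)
Count = 4

4


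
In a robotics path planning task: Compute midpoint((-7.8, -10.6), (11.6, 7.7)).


M = (((-7.8)+11.6)/2, ((-10.6)+7.7)/2)
= (1.9, -1.45)

(1.9, -1.45)


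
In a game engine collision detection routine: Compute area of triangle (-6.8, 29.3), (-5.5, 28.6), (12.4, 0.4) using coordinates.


Area = |x_A(y_B-y_C) + x_B(y_C-y_A) + x_C(y_A-y_B)|/2
= |(-191.76) + 158.95 + 8.68|/2
= 24.13/2 = 12.065

12.065


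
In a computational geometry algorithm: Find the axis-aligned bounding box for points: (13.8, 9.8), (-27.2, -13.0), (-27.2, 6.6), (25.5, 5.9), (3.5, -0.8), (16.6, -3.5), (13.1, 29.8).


x range: [-27.2, 25.5]
y range: [-13, 29.8]
Bounding box: (-27.2,-13) to (25.5,29.8)

(-27.2,-13) to (25.5,29.8)


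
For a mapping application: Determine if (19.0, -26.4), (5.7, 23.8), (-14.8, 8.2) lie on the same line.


Cross product: (5.7-19)*(8.2-(-26.4)) - (23.8-(-26.4))*((-14.8)-19)
= 1236.58

No, not collinear


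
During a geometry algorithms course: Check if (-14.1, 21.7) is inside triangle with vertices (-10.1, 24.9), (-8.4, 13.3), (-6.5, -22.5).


Cross products: AB x AP = -51.84, BC x BP = -188.1, CA x CP = 201.12
All same sign? no

No, outside


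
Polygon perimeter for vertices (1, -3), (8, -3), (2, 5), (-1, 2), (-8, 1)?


Sides: (1, -3)->(8, -3): sqrt(49) = 7, (8, -3)->(2, 5): sqrt(100) = 10, (2, 5)->(-1, 2): sqrt(18) = 4.242641, (-1, 2)->(-8, 1): sqrt(50) = 7.071068, (-8, 1)->(1, -3): sqrt(97) = 9.848858
Sum = 38.162567
Perimeter = 38.1626

38.1626


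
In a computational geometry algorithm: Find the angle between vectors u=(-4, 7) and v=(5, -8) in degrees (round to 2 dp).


u.v = -76, |u| = sqrt(65) = 8.0623, |v| = sqrt(89) = 9.434
cos(theta) = u.v/(|u||v|) = -76/sqrt(5785) = -0.999222
theta = acos(-0.999222) = 177.74 degrees

177.74 degrees


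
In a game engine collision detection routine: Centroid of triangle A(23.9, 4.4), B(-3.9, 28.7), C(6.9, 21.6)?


Centroid = ((x_A+x_B+x_C)/3, (y_A+y_B+y_C)/3)
= ((23.9+(-3.9)+6.9)/3, (4.4+28.7+21.6)/3)
= (8.9667, 18.2333)

(8.9667, 18.2333)


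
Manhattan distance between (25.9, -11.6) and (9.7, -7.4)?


|25.9-9.7| + |(-11.6)-(-7.4)| = 16.2 + 4.2 = 20.4

20.4


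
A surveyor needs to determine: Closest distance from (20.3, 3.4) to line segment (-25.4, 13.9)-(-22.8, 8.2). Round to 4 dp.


Project P onto AB: t = 1 (clamped to [0,1])
Closest point on segment: (-22.8, 8.2)
Distance: 43.3665

43.3665


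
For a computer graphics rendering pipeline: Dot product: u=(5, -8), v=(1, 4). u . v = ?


u . v = u_x*v_x + u_y*v_y = 5*1 + (-8)*4
= 5 + (-32) = -27

-27


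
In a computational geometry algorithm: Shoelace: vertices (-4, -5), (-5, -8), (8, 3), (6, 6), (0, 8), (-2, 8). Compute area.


Shoelace sum: ((-4)*(-8) - (-5)*(-5)) + ((-5)*3 - 8*(-8)) + (8*6 - 6*3) + (6*8 - 0*6) + (0*8 - (-2)*8) + ((-2)*(-5) - (-4)*8)
= 192
Area = |192|/2 = 96

96


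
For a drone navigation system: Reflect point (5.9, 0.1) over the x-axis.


Reflection over x-axis: (x,y) -> (x,-y)
(5.9, 0.1) -> (5.9, -0.1)

(5.9, -0.1)


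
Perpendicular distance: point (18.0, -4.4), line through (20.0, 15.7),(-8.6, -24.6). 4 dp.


|cross product| = 494.26
|line direction| = sqrt(2442.05) = 49.4171
Distance = 494.26/sqrt(2442.05) = 10.0018

10.0018


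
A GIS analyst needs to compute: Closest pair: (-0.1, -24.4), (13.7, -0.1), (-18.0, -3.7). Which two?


d(P0,P1) = 27.9451, d(P0,P2) = 27.366, d(P1,P2) = 31.9038
Closest: P0 and P2

Closest pair: (-0.1, -24.4) and (-18.0, -3.7), distance = 27.366


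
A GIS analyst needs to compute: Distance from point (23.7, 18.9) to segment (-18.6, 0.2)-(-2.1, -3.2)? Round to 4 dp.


Project P onto AB: t = 1 (clamped to [0,1])
Closest point on segment: (-2.1, -3.2)
Distance: 33.9713

33.9713


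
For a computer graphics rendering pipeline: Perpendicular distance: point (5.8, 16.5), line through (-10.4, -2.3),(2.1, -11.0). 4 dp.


|cross product| = 375.94
|line direction| = sqrt(231.94) = 15.2296
Distance = 375.94/sqrt(231.94) = 24.6849

24.6849


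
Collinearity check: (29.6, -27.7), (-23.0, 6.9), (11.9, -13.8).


Cross product: ((-23)-29.6)*((-13.8)-(-27.7)) - (6.9-(-27.7))*(11.9-29.6)
= -118.72

No, not collinear


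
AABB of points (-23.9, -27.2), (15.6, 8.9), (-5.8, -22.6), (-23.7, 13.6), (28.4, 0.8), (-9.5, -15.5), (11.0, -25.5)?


x range: [-23.9, 28.4]
y range: [-27.2, 13.6]
Bounding box: (-23.9,-27.2) to (28.4,13.6)

(-23.9,-27.2) to (28.4,13.6)


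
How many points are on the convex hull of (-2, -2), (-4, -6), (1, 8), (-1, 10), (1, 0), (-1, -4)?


Convex hull vertices (CCW): (-4, -6), (-1, -4), (1, 0), (1, 8), (-1, 10)
Count = 5

5


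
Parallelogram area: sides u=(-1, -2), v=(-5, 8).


|u x v| = |(-1)*8 - (-2)*(-5)|
= |(-8) - 10| = 18

18


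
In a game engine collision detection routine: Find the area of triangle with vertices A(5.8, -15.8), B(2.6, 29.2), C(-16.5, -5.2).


Area = |x_A(y_B-y_C) + x_B(y_C-y_A) + x_C(y_A-y_B)|/2
= |199.52 + 27.56 + 742.5|/2
= 969.58/2 = 484.79

484.79


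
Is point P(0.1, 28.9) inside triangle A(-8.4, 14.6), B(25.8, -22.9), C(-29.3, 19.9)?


Cross products: AB x AP = 807.81, BC x BP = -1754.22, CA x CP = 343.92
All same sign? no

No, outside


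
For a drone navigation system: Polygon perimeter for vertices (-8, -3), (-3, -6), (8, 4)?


Sides: (-8, -3)->(-3, -6): sqrt(34) = 5.830952, (-3, -6)->(8, 4): sqrt(221) = 14.866069, (8, 4)->(-8, -3): sqrt(305) = 17.464249
Sum = 38.16127
Perimeter = 38.1613

38.1613


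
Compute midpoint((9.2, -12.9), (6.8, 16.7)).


M = ((9.2+6.8)/2, ((-12.9)+16.7)/2)
= (8, 1.9)

(8, 1.9)


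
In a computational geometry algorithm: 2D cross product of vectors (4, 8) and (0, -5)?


u x v = u_x*v_y - u_y*v_x = 4*(-5) - 8*0
= (-20) - 0 = -20

-20


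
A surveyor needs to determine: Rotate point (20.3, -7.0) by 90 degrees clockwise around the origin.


90° CW: (x,y) -> (y, -x)
(20.3,-7) -> (-7, -20.3)

(-7, -20.3)


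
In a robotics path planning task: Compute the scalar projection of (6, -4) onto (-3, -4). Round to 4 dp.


u.v = -2, |v| = sqrt(25) = 5
Scalar projection = u.v / |v| = -2 / sqrt(25) = -0.4

-0.4


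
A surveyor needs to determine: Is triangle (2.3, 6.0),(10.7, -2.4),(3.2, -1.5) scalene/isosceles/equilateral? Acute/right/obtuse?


Side lengths squared: AB^2=141.12, BC^2=57.06, CA^2=57.06
Sorted: [57.06, 57.06, 141.12]
By sides: Isosceles, By angles: Obtuse

Isosceles, Obtuse


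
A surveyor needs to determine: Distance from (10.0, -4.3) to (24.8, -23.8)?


dx=14.8, dy=-19.5
d^2 = 14.8^2 + (-19.5)^2 = 599.29
d = sqrt(599.29) = 24.4804

24.4804


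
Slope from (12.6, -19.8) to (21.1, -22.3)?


slope = (y2-y1)/(x2-x1) = ((-22.3)-(-19.8))/(21.1-12.6) = (-2.5)/8.5 = -0.2941

-0.2941


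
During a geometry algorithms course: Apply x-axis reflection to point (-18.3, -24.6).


Reflection over x-axis: (x,y) -> (x,-y)
(-18.3, -24.6) -> (-18.3, 24.6)

(-18.3, 24.6)


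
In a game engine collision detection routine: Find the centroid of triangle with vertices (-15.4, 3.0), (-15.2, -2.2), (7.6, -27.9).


Centroid = ((x_A+x_B+x_C)/3, (y_A+y_B+y_C)/3)
= (((-15.4)+(-15.2)+7.6)/3, (3+(-2.2)+(-27.9))/3)
= (-7.6667, -9.0333)

(-7.6667, -9.0333)


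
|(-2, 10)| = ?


|u| = sqrt((-2)^2 + 10^2) = sqrt(104) = 10.198

10.198


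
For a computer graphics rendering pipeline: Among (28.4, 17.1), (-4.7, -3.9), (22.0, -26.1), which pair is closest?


d(P0,P1) = 39.1996, d(P0,P2) = 43.6715, d(P1,P2) = 34.7236
Closest: P1 and P2

Closest pair: (-4.7, -3.9) and (22.0, -26.1), distance = 34.7236


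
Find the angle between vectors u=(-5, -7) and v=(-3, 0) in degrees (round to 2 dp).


u.v = 15, |u| = sqrt(74) = 8.6023, |v| = sqrt(9) = 3
cos(theta) = u.v/(|u||v|) = 15/sqrt(666) = 0.581238
theta = acos(0.581238) = 54.46 degrees

54.46 degrees


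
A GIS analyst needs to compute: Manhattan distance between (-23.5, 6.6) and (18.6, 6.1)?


|(-23.5)-18.6| + |6.6-6.1| = 42.1 + 0.5 = 42.6

42.6


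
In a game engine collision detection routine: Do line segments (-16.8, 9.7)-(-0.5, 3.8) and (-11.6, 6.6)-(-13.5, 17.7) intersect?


Cross products: d1=51.83, d2=-117.89, d3=-19.85, d4=149.87
d1*d2 < 0 and d3*d4 < 0? yes

Yes, they intersect


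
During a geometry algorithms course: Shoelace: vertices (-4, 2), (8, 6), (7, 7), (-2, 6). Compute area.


Shoelace sum: ((-4)*6 - 8*2) + (8*7 - 7*6) + (7*6 - (-2)*7) + ((-2)*2 - (-4)*6)
= 50
Area = |50|/2 = 25

25


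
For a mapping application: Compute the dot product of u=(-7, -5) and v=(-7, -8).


u . v = u_x*v_x + u_y*v_y = (-7)*(-7) + (-5)*(-8)
= 49 + 40 = 89

89


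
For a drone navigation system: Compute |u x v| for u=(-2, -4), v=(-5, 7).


|u x v| = |(-2)*7 - (-4)*(-5)|
= |(-14) - 20| = 34

34


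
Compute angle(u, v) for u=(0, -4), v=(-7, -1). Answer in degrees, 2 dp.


u.v = 4, |u| = sqrt(16) = 4, |v| = sqrt(50) = 7.0711
cos(theta) = u.v/(|u||v|) = 4/sqrt(800) = 0.141421
theta = acos(0.141421) = 81.87 degrees

81.87 degrees


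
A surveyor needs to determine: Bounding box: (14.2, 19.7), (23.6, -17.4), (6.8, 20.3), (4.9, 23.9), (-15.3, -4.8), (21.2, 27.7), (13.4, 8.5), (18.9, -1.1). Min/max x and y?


x range: [-15.3, 23.6]
y range: [-17.4, 27.7]
Bounding box: (-15.3,-17.4) to (23.6,27.7)

(-15.3,-17.4) to (23.6,27.7)


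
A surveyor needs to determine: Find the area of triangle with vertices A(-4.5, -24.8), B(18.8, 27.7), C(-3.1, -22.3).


Area = |x_A(y_B-y_C) + x_B(y_C-y_A) + x_C(y_A-y_B)|/2
= |(-225) + 47 + 162.75|/2
= 15.25/2 = 7.625

7.625


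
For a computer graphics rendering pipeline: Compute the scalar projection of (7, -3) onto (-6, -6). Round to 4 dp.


u.v = -24, |v| = sqrt(72) = 8.4853
Scalar projection = u.v / |v| = -24 / sqrt(72) = -2.8284

-2.8284


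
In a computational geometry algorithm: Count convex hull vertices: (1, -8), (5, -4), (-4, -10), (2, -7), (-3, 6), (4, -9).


Convex hull vertices (CCW): (-4, -10), (4, -9), (5, -4), (-3, 6)
Count = 4

4


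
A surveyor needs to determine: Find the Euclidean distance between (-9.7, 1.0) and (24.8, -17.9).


dx=34.5, dy=-18.9
d^2 = 34.5^2 + (-18.9)^2 = 1547.46
d = sqrt(1547.46) = 39.3378

39.3378


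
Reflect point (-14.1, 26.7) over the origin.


Reflection over origin: (x,y) -> (-x,-y)
(-14.1, 26.7) -> (14.1, -26.7)

(14.1, -26.7)


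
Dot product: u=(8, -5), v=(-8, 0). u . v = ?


u . v = u_x*v_x + u_y*v_y = 8*(-8) + (-5)*0
= (-64) + 0 = -64

-64


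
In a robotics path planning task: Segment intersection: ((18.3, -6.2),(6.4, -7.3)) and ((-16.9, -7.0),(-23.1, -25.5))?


Cross products: d1=646.24, d2=432.91, d3=-29.2, d4=184.13
d1*d2 < 0 and d3*d4 < 0? no

No, they don't intersect


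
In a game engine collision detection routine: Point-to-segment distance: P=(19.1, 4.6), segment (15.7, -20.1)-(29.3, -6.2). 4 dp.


Project P onto AB: t = 1 (clamped to [0,1])
Closest point on segment: (29.3, -6.2)
Distance: 14.8553

14.8553


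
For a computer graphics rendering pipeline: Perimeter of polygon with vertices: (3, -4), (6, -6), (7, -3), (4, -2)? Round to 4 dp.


Sides: (3, -4)->(6, -6): sqrt(13) = 3.605551, (6, -6)->(7, -3): sqrt(10) = 3.162278, (7, -3)->(4, -2): sqrt(10) = 3.162278, (4, -2)->(3, -4): sqrt(5) = 2.236068
Sum = 12.166175
Perimeter = 12.1662

12.1662


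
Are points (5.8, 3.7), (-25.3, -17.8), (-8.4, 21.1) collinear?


Cross product: ((-25.3)-5.8)*(21.1-3.7) - ((-17.8)-3.7)*((-8.4)-5.8)
= -846.44

No, not collinear


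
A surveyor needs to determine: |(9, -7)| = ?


|u| = sqrt(9^2 + (-7)^2) = sqrt(130) = 11.4018

11.4018


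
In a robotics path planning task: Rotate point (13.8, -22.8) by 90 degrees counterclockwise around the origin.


90° CCW: (x,y) -> (-y, x)
(13.8,-22.8) -> (22.8, 13.8)

(22.8, 13.8)


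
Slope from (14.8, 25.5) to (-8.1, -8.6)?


slope = (y2-y1)/(x2-x1) = ((-8.6)-25.5)/((-8.1)-14.8) = (-34.1)/(-22.9) = 1.4891

1.4891


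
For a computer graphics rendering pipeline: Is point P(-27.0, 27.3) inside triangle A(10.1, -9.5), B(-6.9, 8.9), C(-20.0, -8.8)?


Cross products: AB x AP = 57.04, BC x BP = -596.81, CA x CP = 1081.71
All same sign? no

No, outside


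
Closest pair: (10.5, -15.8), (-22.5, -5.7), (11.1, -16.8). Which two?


d(P0,P1) = 34.511, d(P0,P2) = 1.1662, d(P1,P2) = 35.386
Closest: P0 and P2

Closest pair: (10.5, -15.8) and (11.1, -16.8), distance = 1.1662


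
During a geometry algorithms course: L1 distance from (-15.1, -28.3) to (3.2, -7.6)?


|(-15.1)-3.2| + |(-28.3)-(-7.6)| = 18.3 + 20.7 = 39

39


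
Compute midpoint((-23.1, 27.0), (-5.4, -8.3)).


M = (((-23.1)+(-5.4))/2, (27+(-8.3))/2)
= (-14.25, 9.35)

(-14.25, 9.35)


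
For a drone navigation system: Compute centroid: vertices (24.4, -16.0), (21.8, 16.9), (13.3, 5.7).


Centroid = ((x_A+x_B+x_C)/3, (y_A+y_B+y_C)/3)
= ((24.4+21.8+13.3)/3, ((-16)+16.9+5.7)/3)
= (19.8333, 2.2)

(19.8333, 2.2)


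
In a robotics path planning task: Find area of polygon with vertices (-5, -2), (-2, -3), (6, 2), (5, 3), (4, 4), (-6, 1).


Shoelace sum: ((-5)*(-3) - (-2)*(-2)) + ((-2)*2 - 6*(-3)) + (6*3 - 5*2) + (5*4 - 4*3) + (4*1 - (-6)*4) + ((-6)*(-2) - (-5)*1)
= 86
Area = |86|/2 = 43

43


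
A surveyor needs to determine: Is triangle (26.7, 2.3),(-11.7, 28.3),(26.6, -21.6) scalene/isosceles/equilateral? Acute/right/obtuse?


Side lengths squared: AB^2=2150.56, BC^2=3956.9, CA^2=571.22
Sorted: [571.22, 2150.56, 3956.9]
By sides: Scalene, By angles: Obtuse

Scalene, Obtuse


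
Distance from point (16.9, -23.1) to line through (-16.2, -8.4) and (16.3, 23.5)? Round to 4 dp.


|cross product| = 1533.64
|line direction| = sqrt(2073.86) = 45.5397
Distance = 1533.64/sqrt(2073.86) = 33.677

33.677


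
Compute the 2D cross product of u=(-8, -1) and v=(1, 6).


u x v = u_x*v_y - u_y*v_x = (-8)*6 - (-1)*1
= (-48) - (-1) = -47

-47


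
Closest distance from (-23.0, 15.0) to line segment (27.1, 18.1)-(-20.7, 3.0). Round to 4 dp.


Project P onto AB: t = 0.9716 (clamped to [0,1])
Closest point on segment: (-19.3445, 3.4282)
Distance: 12.1355

12.1355


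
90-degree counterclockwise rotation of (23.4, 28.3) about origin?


90° CCW: (x,y) -> (-y, x)
(23.4,28.3) -> (-28.3, 23.4)

(-28.3, 23.4)


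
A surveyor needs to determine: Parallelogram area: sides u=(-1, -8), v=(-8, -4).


|u x v| = |(-1)*(-4) - (-8)*(-8)|
= |4 - 64| = 60

60


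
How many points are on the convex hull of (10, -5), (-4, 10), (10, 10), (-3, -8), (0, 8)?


Convex hull vertices (CCW): (-4, 10), (-3, -8), (10, -5), (10, 10)
Count = 4

4


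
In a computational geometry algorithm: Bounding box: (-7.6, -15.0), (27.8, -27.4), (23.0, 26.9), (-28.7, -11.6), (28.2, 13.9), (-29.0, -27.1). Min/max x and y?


x range: [-29, 28.2]
y range: [-27.4, 26.9]
Bounding box: (-29,-27.4) to (28.2,26.9)

(-29,-27.4) to (28.2,26.9)


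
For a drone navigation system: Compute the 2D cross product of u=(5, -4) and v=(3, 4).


u x v = u_x*v_y - u_y*v_x = 5*4 - (-4)*3
= 20 - (-12) = 32

32


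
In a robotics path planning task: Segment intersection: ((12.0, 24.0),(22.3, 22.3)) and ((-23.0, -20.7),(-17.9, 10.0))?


Cross products: d1=-846.53, d2=-1171.41, d3=-519.91, d4=-195.03
d1*d2 < 0 and d3*d4 < 0? no

No, they don't intersect


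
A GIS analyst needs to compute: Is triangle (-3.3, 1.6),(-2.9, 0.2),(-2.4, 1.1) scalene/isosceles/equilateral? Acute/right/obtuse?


Side lengths squared: AB^2=2.12, BC^2=1.06, CA^2=1.06
Sorted: [1.06, 1.06, 2.12]
By sides: Isosceles, By angles: Right

Isosceles, Right


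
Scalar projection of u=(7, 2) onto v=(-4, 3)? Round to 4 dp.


u.v = -22, |v| = sqrt(25) = 5
Scalar projection = u.v / |v| = -22 / sqrt(25) = -4.4

-4.4


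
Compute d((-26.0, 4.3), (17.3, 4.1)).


dx=43.3, dy=-0.2
d^2 = 43.3^2 + (-0.2)^2 = 1874.93
d = sqrt(1874.93) = 43.3005

43.3005


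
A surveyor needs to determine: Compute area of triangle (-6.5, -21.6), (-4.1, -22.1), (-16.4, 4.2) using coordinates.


Area = |x_A(y_B-y_C) + x_B(y_C-y_A) + x_C(y_A-y_B)|/2
= |170.95 + (-105.78) + (-8.2)|/2
= 56.97/2 = 28.485

28.485


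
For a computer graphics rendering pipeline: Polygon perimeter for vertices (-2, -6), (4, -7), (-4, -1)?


Sides: (-2, -6)->(4, -7): sqrt(37) = 6.082763, (4, -7)->(-4, -1): sqrt(100) = 10, (-4, -1)->(-2, -6): sqrt(29) = 5.385165
Sum = 21.467928
Perimeter = 21.4679

21.4679


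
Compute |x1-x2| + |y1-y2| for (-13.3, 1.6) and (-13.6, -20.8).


|(-13.3)-(-13.6)| + |1.6-(-20.8)| = 0.3 + 22.4 = 22.7

22.7


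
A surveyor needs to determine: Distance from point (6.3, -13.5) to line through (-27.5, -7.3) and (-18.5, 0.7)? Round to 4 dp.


|cross product| = 326.2
|line direction| = sqrt(145) = 12.0416
Distance = 326.2/sqrt(145) = 27.0894

27.0894


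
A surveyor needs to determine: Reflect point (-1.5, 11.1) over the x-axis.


Reflection over x-axis: (x,y) -> (x,-y)
(-1.5, 11.1) -> (-1.5, -11.1)

(-1.5, -11.1)


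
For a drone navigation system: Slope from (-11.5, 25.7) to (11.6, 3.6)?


slope = (y2-y1)/(x2-x1) = (3.6-25.7)/(11.6-(-11.5)) = (-22.1)/23.1 = -0.9567

-0.9567


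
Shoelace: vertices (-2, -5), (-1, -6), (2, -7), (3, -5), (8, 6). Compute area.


Shoelace sum: ((-2)*(-6) - (-1)*(-5)) + ((-1)*(-7) - 2*(-6)) + (2*(-5) - 3*(-7)) + (3*6 - 8*(-5)) + (8*(-5) - (-2)*6)
= 67
Area = |67|/2 = 33.5

33.5


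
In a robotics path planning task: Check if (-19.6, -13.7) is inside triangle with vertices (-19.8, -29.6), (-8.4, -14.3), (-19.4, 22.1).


Cross products: AB x AP = 178.2, BC x BP = 401.08, CA x CP = 3.98
All same sign? yes

Yes, inside


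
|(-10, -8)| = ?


|u| = sqrt((-10)^2 + (-8)^2) = sqrt(164) = 12.8062

12.8062


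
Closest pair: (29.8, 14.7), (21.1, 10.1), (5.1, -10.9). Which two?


d(P0,P1) = 9.8412, d(P0,P2) = 35.5732, d(P1,P2) = 26.4008
Closest: P0 and P1

Closest pair: (29.8, 14.7) and (21.1, 10.1), distance = 9.8412


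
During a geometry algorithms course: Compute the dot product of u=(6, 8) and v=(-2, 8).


u . v = u_x*v_x + u_y*v_y = 6*(-2) + 8*8
= (-12) + 64 = 52

52


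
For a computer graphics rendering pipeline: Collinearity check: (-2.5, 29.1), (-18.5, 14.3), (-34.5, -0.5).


Cross product: ((-18.5)-(-2.5))*((-0.5)-29.1) - (14.3-29.1)*((-34.5)-(-2.5))
= 0

Yes, collinear


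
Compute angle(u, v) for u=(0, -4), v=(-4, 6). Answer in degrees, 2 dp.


u.v = -24, |u| = sqrt(16) = 4, |v| = sqrt(52) = 7.2111
cos(theta) = u.v/(|u||v|) = -24/sqrt(832) = -0.83205
theta = acos(-0.83205) = 146.31 degrees

146.31 degrees


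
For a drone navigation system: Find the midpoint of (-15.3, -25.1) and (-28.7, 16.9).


M = (((-15.3)+(-28.7))/2, ((-25.1)+16.9)/2)
= (-22, -4.1)

(-22, -4.1)


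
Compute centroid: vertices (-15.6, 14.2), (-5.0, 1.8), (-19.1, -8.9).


Centroid = ((x_A+x_B+x_C)/3, (y_A+y_B+y_C)/3)
= (((-15.6)+(-5)+(-19.1))/3, (14.2+1.8+(-8.9))/3)
= (-13.2333, 2.3667)

(-13.2333, 2.3667)


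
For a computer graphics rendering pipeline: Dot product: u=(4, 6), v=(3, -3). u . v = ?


u . v = u_x*v_x + u_y*v_y = 4*3 + 6*(-3)
= 12 + (-18) = -6

-6


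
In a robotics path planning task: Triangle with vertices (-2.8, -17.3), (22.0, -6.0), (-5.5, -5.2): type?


Side lengths squared: AB^2=742.73, BC^2=756.89, CA^2=153.7
Sorted: [153.7, 742.73, 756.89]
By sides: Scalene, By angles: Acute

Scalene, Acute


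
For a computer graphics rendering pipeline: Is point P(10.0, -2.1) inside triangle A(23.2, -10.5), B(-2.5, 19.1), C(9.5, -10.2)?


Cross products: AB x AP = 174.84, BC x BP = 111.85, CA x CP = 111.12
All same sign? yes

Yes, inside


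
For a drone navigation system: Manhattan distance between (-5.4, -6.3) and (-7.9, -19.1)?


|(-5.4)-(-7.9)| + |(-6.3)-(-19.1)| = 2.5 + 12.8 = 15.3

15.3


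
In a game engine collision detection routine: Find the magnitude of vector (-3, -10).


|u| = sqrt((-3)^2 + (-10)^2) = sqrt(109) = 10.4403

10.4403


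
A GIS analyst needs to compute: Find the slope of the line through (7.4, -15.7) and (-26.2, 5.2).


slope = (y2-y1)/(x2-x1) = (5.2-(-15.7))/((-26.2)-7.4) = 20.9/(-33.6) = -0.622

-0.622


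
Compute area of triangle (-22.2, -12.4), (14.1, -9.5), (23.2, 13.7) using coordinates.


Area = |x_A(y_B-y_C) + x_B(y_C-y_A) + x_C(y_A-y_B)|/2
= |515.04 + 368.01 + (-67.28)|/2
= 815.77/2 = 407.885

407.885


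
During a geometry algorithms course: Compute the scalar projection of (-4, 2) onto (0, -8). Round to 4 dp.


u.v = -16, |v| = sqrt(64) = 8
Scalar projection = u.v / |v| = -16 / sqrt(64) = -2

-2


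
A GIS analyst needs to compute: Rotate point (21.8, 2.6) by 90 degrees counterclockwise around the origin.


90° CCW: (x,y) -> (-y, x)
(21.8,2.6) -> (-2.6, 21.8)

(-2.6, 21.8)


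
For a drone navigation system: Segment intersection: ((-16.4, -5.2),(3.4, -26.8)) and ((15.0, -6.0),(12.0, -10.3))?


Cross products: d1=-137.42, d2=12.52, d3=662.4, d4=512.46
d1*d2 < 0 and d3*d4 < 0? no

No, they don't intersect


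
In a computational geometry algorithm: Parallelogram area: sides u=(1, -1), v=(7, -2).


|u x v| = |1*(-2) - (-1)*7|
= |(-2) - (-7)| = 5

5


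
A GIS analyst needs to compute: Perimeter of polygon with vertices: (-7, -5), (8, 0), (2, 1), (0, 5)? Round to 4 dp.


Sides: (-7, -5)->(8, 0): sqrt(250) = 15.811388, (8, 0)->(2, 1): sqrt(37) = 6.082763, (2, 1)->(0, 5): sqrt(20) = 4.472136, (0, 5)->(-7, -5): sqrt(149) = 12.206556
Sum = 38.572843
Perimeter = 38.5728

38.5728


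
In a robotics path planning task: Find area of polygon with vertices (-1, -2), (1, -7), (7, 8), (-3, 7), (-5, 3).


Shoelace sum: ((-1)*(-7) - 1*(-2)) + (1*8 - 7*(-7)) + (7*7 - (-3)*8) + ((-3)*3 - (-5)*7) + ((-5)*(-2) - (-1)*3)
= 178
Area = |178|/2 = 89

89


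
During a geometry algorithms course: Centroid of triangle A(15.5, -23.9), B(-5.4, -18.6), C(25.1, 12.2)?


Centroid = ((x_A+x_B+x_C)/3, (y_A+y_B+y_C)/3)
= ((15.5+(-5.4)+25.1)/3, ((-23.9)+(-18.6)+12.2)/3)
= (11.7333, -10.1)

(11.7333, -10.1)


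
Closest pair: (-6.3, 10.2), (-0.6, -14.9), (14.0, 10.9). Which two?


d(P0,P1) = 25.7391, d(P0,P2) = 20.3121, d(P1,P2) = 29.6446
Closest: P0 and P2

Closest pair: (-6.3, 10.2) and (14.0, 10.9), distance = 20.3121


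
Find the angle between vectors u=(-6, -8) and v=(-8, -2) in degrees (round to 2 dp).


u.v = 64, |u| = sqrt(100) = 10, |v| = sqrt(68) = 8.2462
cos(theta) = u.v/(|u||v|) = 64/sqrt(6800) = 0.776114
theta = acos(0.776114) = 39.09 degrees

39.09 degrees


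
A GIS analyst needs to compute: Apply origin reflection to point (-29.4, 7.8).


Reflection over origin: (x,y) -> (-x,-y)
(-29.4, 7.8) -> (29.4, -7.8)

(29.4, -7.8)


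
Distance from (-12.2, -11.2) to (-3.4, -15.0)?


dx=8.8, dy=-3.8
d^2 = 8.8^2 + (-3.8)^2 = 91.88
d = sqrt(91.88) = 9.5854

9.5854


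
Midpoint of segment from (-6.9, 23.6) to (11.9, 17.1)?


M = (((-6.9)+11.9)/2, (23.6+17.1)/2)
= (2.5, 20.35)

(2.5, 20.35)


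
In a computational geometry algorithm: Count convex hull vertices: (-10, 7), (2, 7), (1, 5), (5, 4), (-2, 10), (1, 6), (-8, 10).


Convex hull vertices (CCW): (-10, 7), (5, 4), (2, 7), (-2, 10), (-8, 10)
Count = 5

5


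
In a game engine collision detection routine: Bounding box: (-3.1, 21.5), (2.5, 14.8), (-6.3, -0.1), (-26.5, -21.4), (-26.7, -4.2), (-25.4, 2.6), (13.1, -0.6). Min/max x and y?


x range: [-26.7, 13.1]
y range: [-21.4, 21.5]
Bounding box: (-26.7,-21.4) to (13.1,21.5)

(-26.7,-21.4) to (13.1,21.5)


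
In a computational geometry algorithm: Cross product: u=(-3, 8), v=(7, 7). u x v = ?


u x v = u_x*v_y - u_y*v_x = (-3)*7 - 8*7
= (-21) - 56 = -77

-77


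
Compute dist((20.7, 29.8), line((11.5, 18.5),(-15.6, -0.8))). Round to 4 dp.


|cross product| = 128.67
|line direction| = sqrt(1106.9) = 33.2701
Distance = 128.67/sqrt(1106.9) = 3.8674

3.8674


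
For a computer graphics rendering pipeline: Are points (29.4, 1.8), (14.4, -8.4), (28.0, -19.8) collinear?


Cross product: (14.4-29.4)*((-19.8)-1.8) - ((-8.4)-1.8)*(28-29.4)
= 309.72

No, not collinear


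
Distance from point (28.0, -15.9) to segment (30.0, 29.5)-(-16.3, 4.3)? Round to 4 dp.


Project P onto AB: t = 0.4451 (clamped to [0,1])
Closest point on segment: (9.3941, 18.2847)
Distance: 38.9201

38.9201


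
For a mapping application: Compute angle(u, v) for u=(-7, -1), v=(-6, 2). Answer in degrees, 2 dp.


u.v = 40, |u| = sqrt(50) = 7.0711, |v| = sqrt(40) = 6.3246
cos(theta) = u.v/(|u||v|) = 40/sqrt(2000) = 0.894427
theta = acos(0.894427) = 26.57 degrees

26.57 degrees


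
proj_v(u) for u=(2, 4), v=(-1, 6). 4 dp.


u.v = 22, |v| = sqrt(37) = 6.0828
Scalar projection = u.v / |v| = 22 / sqrt(37) = 3.6168

3.6168


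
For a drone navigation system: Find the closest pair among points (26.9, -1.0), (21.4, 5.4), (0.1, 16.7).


d(P0,P1) = 8.4386, d(P0,P2) = 32.1174, d(P1,P2) = 24.1118
Closest: P0 and P1

Closest pair: (26.9, -1.0) and (21.4, 5.4), distance = 8.4386


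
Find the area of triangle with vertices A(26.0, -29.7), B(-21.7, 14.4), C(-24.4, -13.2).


Area = |x_A(y_B-y_C) + x_B(y_C-y_A) + x_C(y_A-y_B)|/2
= |717.6 + (-358.05) + 1076.04|/2
= 1435.59/2 = 717.795

717.795


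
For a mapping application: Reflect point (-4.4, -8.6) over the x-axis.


Reflection over x-axis: (x,y) -> (x,-y)
(-4.4, -8.6) -> (-4.4, 8.6)

(-4.4, 8.6)


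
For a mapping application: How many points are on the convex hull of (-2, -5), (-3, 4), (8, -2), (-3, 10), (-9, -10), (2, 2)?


Convex hull vertices (CCW): (-9, -10), (8, -2), (-3, 10)
Count = 3

3


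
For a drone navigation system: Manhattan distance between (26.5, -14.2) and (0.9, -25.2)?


|26.5-0.9| + |(-14.2)-(-25.2)| = 25.6 + 11 = 36.6

36.6


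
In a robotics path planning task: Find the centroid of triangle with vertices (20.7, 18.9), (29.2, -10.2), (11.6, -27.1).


Centroid = ((x_A+x_B+x_C)/3, (y_A+y_B+y_C)/3)
= ((20.7+29.2+11.6)/3, (18.9+(-10.2)+(-27.1))/3)
= (20.5, -6.1333)

(20.5, -6.1333)


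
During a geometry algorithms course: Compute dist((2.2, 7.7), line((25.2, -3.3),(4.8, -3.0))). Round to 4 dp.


|cross product| = 217.5
|line direction| = sqrt(416.25) = 20.4022
Distance = 217.5/sqrt(416.25) = 10.6606

10.6606


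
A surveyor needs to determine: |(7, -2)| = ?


|u| = sqrt(7^2 + (-2)^2) = sqrt(53) = 7.2801

7.2801


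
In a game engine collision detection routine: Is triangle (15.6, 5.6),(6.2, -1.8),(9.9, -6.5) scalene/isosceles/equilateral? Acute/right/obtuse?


Side lengths squared: AB^2=143.12, BC^2=35.78, CA^2=178.9
Sorted: [35.78, 143.12, 178.9]
By sides: Scalene, By angles: Right

Scalene, Right


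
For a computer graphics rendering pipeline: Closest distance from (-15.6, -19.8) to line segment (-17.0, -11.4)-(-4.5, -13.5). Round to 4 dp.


Project P onto AB: t = 0.2187 (clamped to [0,1])
Closest point on segment: (-14.266, -11.8593)
Distance: 8.052

8.052


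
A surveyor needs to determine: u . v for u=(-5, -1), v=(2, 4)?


u . v = u_x*v_x + u_y*v_y = (-5)*2 + (-1)*4
= (-10) + (-4) = -14

-14


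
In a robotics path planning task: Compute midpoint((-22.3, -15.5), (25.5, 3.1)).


M = (((-22.3)+25.5)/2, ((-15.5)+3.1)/2)
= (1.6, -6.2)

(1.6, -6.2)


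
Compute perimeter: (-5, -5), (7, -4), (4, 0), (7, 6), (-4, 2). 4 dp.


Sides: (-5, -5)->(7, -4): sqrt(145) = 12.041595, (7, -4)->(4, 0): sqrt(25) = 5, (4, 0)->(7, 6): sqrt(45) = 6.708204, (7, 6)->(-4, 2): sqrt(137) = 11.7047, (-4, 2)->(-5, -5): sqrt(50) = 7.071068
Sum = 42.525567
Perimeter = 42.5256

42.5256


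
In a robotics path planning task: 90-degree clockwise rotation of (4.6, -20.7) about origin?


90° CW: (x,y) -> (y, -x)
(4.6,-20.7) -> (-20.7, -4.6)

(-20.7, -4.6)


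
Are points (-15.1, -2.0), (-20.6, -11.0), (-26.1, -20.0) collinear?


Cross product: ((-20.6)-(-15.1))*((-20)-(-2)) - ((-11)-(-2))*((-26.1)-(-15.1))
= 0

Yes, collinear


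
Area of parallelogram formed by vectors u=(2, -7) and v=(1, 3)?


|u x v| = |2*3 - (-7)*1|
= |6 - (-7)| = 13

13


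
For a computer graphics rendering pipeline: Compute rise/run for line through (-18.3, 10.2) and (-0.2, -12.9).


slope = (y2-y1)/(x2-x1) = ((-12.9)-10.2)/((-0.2)-(-18.3)) = (-23.1)/18.1 = -1.2762

-1.2762


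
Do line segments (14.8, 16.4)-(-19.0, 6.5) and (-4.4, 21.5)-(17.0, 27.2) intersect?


Cross products: d1=-218.58, d2=-237.78, d3=-362.46, d4=-343.26
d1*d2 < 0 and d3*d4 < 0? no

No, they don't intersect


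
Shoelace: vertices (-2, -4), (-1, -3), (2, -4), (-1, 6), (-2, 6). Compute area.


Shoelace sum: ((-2)*(-3) - (-1)*(-4)) + ((-1)*(-4) - 2*(-3)) + (2*6 - (-1)*(-4)) + ((-1)*6 - (-2)*6) + ((-2)*(-4) - (-2)*6)
= 46
Area = |46|/2 = 23

23


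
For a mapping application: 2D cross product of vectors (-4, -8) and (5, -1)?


u x v = u_x*v_y - u_y*v_x = (-4)*(-1) - (-8)*5
= 4 - (-40) = 44

44


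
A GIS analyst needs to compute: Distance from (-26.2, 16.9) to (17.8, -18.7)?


dx=44, dy=-35.6
d^2 = 44^2 + (-35.6)^2 = 3203.36
d = sqrt(3203.36) = 56.5982

56.5982


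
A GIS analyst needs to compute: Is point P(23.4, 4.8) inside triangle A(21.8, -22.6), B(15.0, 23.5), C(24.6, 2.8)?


Cross products: AB x AP = -260.08, BC x BP = -5.64, CA x CP = -36.08
All same sign? yes

Yes, inside


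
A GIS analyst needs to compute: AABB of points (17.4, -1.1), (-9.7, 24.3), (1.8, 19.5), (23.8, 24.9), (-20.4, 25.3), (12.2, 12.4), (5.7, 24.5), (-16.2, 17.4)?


x range: [-20.4, 23.8]
y range: [-1.1, 25.3]
Bounding box: (-20.4,-1.1) to (23.8,25.3)

(-20.4,-1.1) to (23.8,25.3)


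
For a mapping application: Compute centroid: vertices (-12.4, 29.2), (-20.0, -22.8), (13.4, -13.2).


Centroid = ((x_A+x_B+x_C)/3, (y_A+y_B+y_C)/3)
= (((-12.4)+(-20)+13.4)/3, (29.2+(-22.8)+(-13.2))/3)
= (-6.3333, -2.2667)

(-6.3333, -2.2667)


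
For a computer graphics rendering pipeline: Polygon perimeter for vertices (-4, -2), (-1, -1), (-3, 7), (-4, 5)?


Sides: (-4, -2)->(-1, -1): sqrt(10) = 3.162278, (-1, -1)->(-3, 7): sqrt(68) = 8.246211, (-3, 7)->(-4, 5): sqrt(5) = 2.236068, (-4, 5)->(-4, -2): sqrt(49) = 7
Sum = 20.644557
Perimeter = 20.6446

20.6446


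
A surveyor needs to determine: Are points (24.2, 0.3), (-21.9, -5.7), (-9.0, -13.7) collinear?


Cross product: ((-21.9)-24.2)*((-13.7)-0.3) - ((-5.7)-0.3)*((-9)-24.2)
= 446.2

No, not collinear


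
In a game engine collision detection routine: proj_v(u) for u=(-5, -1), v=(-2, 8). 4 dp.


u.v = 2, |v| = sqrt(68) = 8.2462
Scalar projection = u.v / |v| = 2 / sqrt(68) = 0.2425

0.2425


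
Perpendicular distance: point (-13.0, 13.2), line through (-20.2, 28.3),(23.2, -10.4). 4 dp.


|cross product| = 376.7
|line direction| = sqrt(3381.25) = 58.1485
Distance = 376.7/sqrt(3381.25) = 6.4782

6.4782


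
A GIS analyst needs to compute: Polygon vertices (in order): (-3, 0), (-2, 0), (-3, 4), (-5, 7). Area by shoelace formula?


Shoelace sum: ((-3)*0 - (-2)*0) + ((-2)*4 - (-3)*0) + ((-3)*7 - (-5)*4) + ((-5)*0 - (-3)*7)
= 12
Area = |12|/2 = 6

6


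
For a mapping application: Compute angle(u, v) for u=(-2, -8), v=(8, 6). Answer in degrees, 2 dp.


u.v = -64, |u| = sqrt(68) = 8.2462, |v| = sqrt(100) = 10
cos(theta) = u.v/(|u||v|) = -64/sqrt(6800) = -0.776114
theta = acos(-0.776114) = 140.91 degrees

140.91 degrees


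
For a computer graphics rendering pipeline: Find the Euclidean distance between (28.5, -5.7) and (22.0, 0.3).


dx=-6.5, dy=6
d^2 = (-6.5)^2 + 6^2 = 78.25
d = sqrt(78.25) = 8.8459

8.8459


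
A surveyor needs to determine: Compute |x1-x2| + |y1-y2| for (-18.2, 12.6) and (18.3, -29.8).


|(-18.2)-18.3| + |12.6-(-29.8)| = 36.5 + 42.4 = 78.9

78.9


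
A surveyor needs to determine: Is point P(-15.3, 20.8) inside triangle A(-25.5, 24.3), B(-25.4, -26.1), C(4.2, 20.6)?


Cross products: AB x AP = 513.73, BC x BP = 916.57, CA x CP = 66.21
All same sign? yes

Yes, inside


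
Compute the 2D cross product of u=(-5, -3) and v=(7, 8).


u x v = u_x*v_y - u_y*v_x = (-5)*8 - (-3)*7
= (-40) - (-21) = -19

-19


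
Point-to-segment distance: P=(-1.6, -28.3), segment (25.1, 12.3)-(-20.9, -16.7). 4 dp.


Project P onto AB: t = 0.8135 (clamped to [0,1])
Closest point on segment: (-12.3223, -11.2923)
Distance: 20.1054

20.1054


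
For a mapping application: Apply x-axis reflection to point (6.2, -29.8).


Reflection over x-axis: (x,y) -> (x,-y)
(6.2, -29.8) -> (6.2, 29.8)

(6.2, 29.8)


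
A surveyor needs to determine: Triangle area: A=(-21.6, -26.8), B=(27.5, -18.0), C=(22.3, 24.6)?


Area = |x_A(y_B-y_C) + x_B(y_C-y_A) + x_C(y_A-y_B)|/2
= |920.16 + 1413.5 + (-196.24)|/2
= 2137.42/2 = 1068.71

1068.71


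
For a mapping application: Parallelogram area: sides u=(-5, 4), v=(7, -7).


|u x v| = |(-5)*(-7) - 4*7|
= |35 - 28| = 7

7


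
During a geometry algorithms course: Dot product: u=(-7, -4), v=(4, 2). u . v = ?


u . v = u_x*v_x + u_y*v_y = (-7)*4 + (-4)*2
= (-28) + (-8) = -36

-36


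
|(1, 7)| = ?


|u| = sqrt(1^2 + 7^2) = sqrt(50) = 7.0711

7.0711


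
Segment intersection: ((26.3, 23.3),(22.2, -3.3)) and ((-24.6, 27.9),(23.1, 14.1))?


Cross products: d1=483, d2=-842.4, d3=-1372.8, d4=-47.4
d1*d2 < 0 and d3*d4 < 0? no

No, they don't intersect


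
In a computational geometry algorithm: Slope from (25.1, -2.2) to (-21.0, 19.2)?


slope = (y2-y1)/(x2-x1) = (19.2-(-2.2))/((-21)-25.1) = 21.4/(-46.1) = -0.4642

-0.4642


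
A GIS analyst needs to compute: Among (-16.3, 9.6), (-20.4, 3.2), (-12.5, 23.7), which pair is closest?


d(P0,P1) = 7.6007, d(P0,P2) = 14.6031, d(P1,P2) = 21.9695
Closest: P0 and P1

Closest pair: (-16.3, 9.6) and (-20.4, 3.2), distance = 7.6007


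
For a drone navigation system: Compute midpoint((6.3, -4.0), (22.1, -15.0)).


M = ((6.3+22.1)/2, ((-4)+(-15))/2)
= (14.2, -9.5)

(14.2, -9.5)


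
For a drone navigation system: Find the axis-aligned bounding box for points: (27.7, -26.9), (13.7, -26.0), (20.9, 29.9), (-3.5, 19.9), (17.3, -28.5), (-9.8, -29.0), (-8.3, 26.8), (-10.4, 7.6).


x range: [-10.4, 27.7]
y range: [-29, 29.9]
Bounding box: (-10.4,-29) to (27.7,29.9)

(-10.4,-29) to (27.7,29.9)


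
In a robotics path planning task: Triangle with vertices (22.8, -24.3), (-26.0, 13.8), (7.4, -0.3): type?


Side lengths squared: AB^2=3833.05, BC^2=1314.37, CA^2=813.16
Sorted: [813.16, 1314.37, 3833.05]
By sides: Scalene, By angles: Obtuse

Scalene, Obtuse


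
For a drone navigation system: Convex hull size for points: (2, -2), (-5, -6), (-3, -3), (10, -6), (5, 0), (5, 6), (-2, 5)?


Convex hull vertices (CCW): (-5, -6), (10, -6), (5, 6), (-2, 5)
Count = 4

4


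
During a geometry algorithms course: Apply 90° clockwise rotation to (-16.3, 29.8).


90° CW: (x,y) -> (y, -x)
(-16.3,29.8) -> (29.8, 16.3)

(29.8, 16.3)


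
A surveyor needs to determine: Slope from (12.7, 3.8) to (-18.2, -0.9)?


slope = (y2-y1)/(x2-x1) = ((-0.9)-3.8)/((-18.2)-12.7) = (-4.7)/(-30.9) = 0.1521

0.1521


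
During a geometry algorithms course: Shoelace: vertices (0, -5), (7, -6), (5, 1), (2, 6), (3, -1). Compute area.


Shoelace sum: (0*(-6) - 7*(-5)) + (7*1 - 5*(-6)) + (5*6 - 2*1) + (2*(-1) - 3*6) + (3*(-5) - 0*(-1))
= 65
Area = |65|/2 = 32.5

32.5


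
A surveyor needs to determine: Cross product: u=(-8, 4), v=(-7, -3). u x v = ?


u x v = u_x*v_y - u_y*v_x = (-8)*(-3) - 4*(-7)
= 24 - (-28) = 52

52


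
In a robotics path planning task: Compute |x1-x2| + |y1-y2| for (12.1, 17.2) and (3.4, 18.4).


|12.1-3.4| + |17.2-18.4| = 8.7 + 1.2 = 9.9

9.9


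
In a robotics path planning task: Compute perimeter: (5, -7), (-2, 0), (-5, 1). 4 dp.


Sides: (5, -7)->(-2, 0): sqrt(98) = 9.899495, (-2, 0)->(-5, 1): sqrt(10) = 3.162278, (-5, 1)->(5, -7): sqrt(164) = 12.806248
Sum = 25.868021
Perimeter = 25.868

25.868


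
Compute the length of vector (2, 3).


|u| = sqrt(2^2 + 3^2) = sqrt(13) = 3.6056

3.6056


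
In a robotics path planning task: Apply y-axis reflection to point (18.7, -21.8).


Reflection over y-axis: (x,y) -> (-x,y)
(18.7, -21.8) -> (-18.7, -21.8)

(-18.7, -21.8)


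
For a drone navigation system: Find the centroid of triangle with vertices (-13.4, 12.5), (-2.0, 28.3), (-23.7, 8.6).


Centroid = ((x_A+x_B+x_C)/3, (y_A+y_B+y_C)/3)
= (((-13.4)+(-2)+(-23.7))/3, (12.5+28.3+8.6)/3)
= (-13.0333, 16.4667)

(-13.0333, 16.4667)
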